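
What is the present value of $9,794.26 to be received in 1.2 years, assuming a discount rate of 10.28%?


Present value formula: PV = FV / (1 + r)^t
PV = $9,794.26 / (1 + 0.1028)^1.2
PV = $9,794.26 / 1.124595
PV = $8,709.14

PV = FV / (1 + r)^t = $8,709.14


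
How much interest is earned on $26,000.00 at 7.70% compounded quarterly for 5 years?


Compound interest earned = final amount − principal.
A = P(1 + r/n)^(nt) = $26,000.00 × (1 + 0.077/4)^(4 × 5) = $38,070.43
Interest = A − P = $38,070.43 − $26,000.00 = $12,070.43

Interest = A - P = $12,070.43


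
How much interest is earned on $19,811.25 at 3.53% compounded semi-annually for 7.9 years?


Compound interest earned = final amount − principal.
A = P(1 + r/n)^(nt) = $19,811.25 × (1 + 0.0353/2)^(2 × 7.9) = $26,119.64
Interest = A − P = $26,119.64 − $19,811.25 = $6,308.39

Interest = A - P = $6,308.39


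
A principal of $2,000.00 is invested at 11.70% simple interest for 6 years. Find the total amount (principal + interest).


Total amount formula: A = P(1 + rt) = P + P·r·t
Interest: I = P × r × t = $2,000.00 × 0.117 × 6 = $1,404.00
A = P + I = $2,000.00 + $1,404.00 = $3,404.00

A = P + I = P(1 + rt) = $3,404.00


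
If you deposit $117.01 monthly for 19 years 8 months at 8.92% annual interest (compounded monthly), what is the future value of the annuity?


Future value of an ordinary annuity: FV = PMT × ((1 + r)^n − 1) / r
Monthly rate r = 0.0892/12 ≈ 0.00743333, n = 236
FV = $117.01 × ((1 + 0.0892/12)^236 − 1) / (0.0892/12)
FV = $117.01 × 637.914967
FV = $74,642.43

FV = PMT × ((1+r)^n - 1)/r = $74,642.43


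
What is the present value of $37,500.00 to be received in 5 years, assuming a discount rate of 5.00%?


Present value formula: PV = FV / (1 + r)^t
PV = $37,500.00 / (1 + 0.05)^5
PV = $37,500.00 / 1.2762816
PV = $29,382.23

PV = FV / (1 + r)^t = $29,382.23


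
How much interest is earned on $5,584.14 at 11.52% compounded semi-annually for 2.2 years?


Compound interest earned = final amount − principal.
A = P(1 + r/n)^(nt) = $5,584.14 × (1 + 0.1152/2)^(2 × 2.2) = $7,144.48
Interest = A − P = $7,144.48 − $5,584.14 = $1,560.34

Interest = A - P = $1,560.34


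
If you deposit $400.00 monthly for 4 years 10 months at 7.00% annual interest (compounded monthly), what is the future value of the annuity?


Future value of an ordinary annuity: FV = PMT × ((1 + r)^n − 1) / r
Monthly rate r = 0.07/12 ≈ 0.00583333, n = 58
FV = $400.00 × ((1 + 0.07/12)^58 − 1) / (0.07/12)
FV = $400.00 × 68.782268
FV = $27,512.91

FV = PMT × ((1+r)^n - 1)/r = $27,512.91


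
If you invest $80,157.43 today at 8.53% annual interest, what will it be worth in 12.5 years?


Future value formula: FV = PV × (1 + r)^t
FV = $80,157.43 × (1 + 0.0853)^12.5
FV = $80,157.43 × 2.7820987
FV = $223,005.88

FV = PV × (1 + r)^t = $223,005.88


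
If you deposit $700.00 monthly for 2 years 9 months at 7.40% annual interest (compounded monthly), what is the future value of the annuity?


Future value of an ordinary annuity: FV = PMT × ((1 + r)^n − 1) / r
Monthly rate r = 0.074/12 ≈ 0.00616667, n = 33
FV = $700.00 × ((1 + 0.074/12)^33 − 1) / (0.074/12)
FV = $700.00 × 36.473429
FV = $25,531.40

FV = PMT × ((1+r)^n - 1)/r = $25,531.40


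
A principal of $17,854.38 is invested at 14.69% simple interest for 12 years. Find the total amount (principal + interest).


Total amount formula: A = P(1 + rt) = P + P·r·t
Interest: I = P × r × t = $17,854.38 × 0.1469 × 12 = $31,473.70
A = P + I = $17,854.38 + $31,473.70 = $49,328.08

A = P + I = P(1 + rt) = $49,328.08


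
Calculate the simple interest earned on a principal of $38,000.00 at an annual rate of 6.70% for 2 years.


Simple interest formula: I = P × r × t
I = $38,000.00 × 0.067 × 2
I = $5,092.00

I = P × r × t = $5,092.00


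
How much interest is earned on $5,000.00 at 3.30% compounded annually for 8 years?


Compound interest earned = final amount − principal.
A = P(1 + r/n)^(nt) = $5,000.00 × (1 + 0.033/1)^(1 × 8) = $6,482.95
Interest = A − P = $6,482.95 − $5,000.00 = $1,482.95

Interest = A - P = $1,482.95


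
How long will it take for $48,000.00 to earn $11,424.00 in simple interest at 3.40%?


Rearrange the simple interest formula for t:
I = P × r × t  ⇒  t = I / (P × r)
t = $11,424.00 / ($48,000.00 × 0.034)
t = 7

t = I/(P×r) = 7 years


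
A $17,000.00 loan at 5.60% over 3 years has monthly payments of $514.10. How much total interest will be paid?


Total paid over the life of the loan = PMT × n.
Total paid = $514.10 × 36 = $18,507.60
Total interest = total paid − principal = $18,507.60 − $17,000.00 = $1,507.60

Total interest = (PMT × n) - PV = $1,507.60


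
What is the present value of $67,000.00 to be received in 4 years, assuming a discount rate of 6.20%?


Present value formula: PV = FV / (1 + r)^t
PV = $67,000.00 / (1 + 0.062)^4
PV = $67,000.00 / 1.272032
PV = $52,671.63

PV = FV / (1 + r)^t = $52,671.63


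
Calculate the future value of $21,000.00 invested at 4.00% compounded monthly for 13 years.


Compound interest formula: A = P(1 + r/n)^(nt)
A = $21,000.00 × (1 + 0.04/12)^(12 × 13)
Growth factor: (1 + 0.04/12)^156 = 1.680574
A = $21,000.00 × 1.680574
A = $35,292.05

A = P(1 + r/n)^(nt) = $35,292.05


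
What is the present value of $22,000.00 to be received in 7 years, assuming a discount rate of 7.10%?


Present value formula: PV = FV / (1 + r)^t
PV = $22,000.00 / (1 + 0.071)^7
PV = $22,000.00 / 1.616316
PV = $13,611.20

PV = FV / (1 + r)^t = $13,611.20


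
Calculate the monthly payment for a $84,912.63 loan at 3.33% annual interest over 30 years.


Loan payment formula: PMT = PV × r / (1 − (1 + r)^(−n))
Monthly rate r = 0.0333/12 = 0.002775, n = 360 months
Denominator: 1 − (1 + 0.0333/12)^(−360) = 0.631243
PMT = $84,912.63 × (0.0333/12) / 0.631243
PMT = $373.28 per month

PMT = PV × r / (1-(1+r)^(-n)) = $373.28/month


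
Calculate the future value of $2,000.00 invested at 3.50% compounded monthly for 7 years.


Compound interest formula: A = P(1 + r/n)^(nt)
A = $2,000.00 × (1 + 0.035/12)^(12 × 7)
Growth factor: (1 + 0.035/12)^84 = 1.277166
A = $2,000.00 × 1.277166
A = $2,554.33

A = P(1 + r/n)^(nt) = $2,554.33


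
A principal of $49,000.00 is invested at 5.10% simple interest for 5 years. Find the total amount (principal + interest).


Total amount formula: A = P(1 + rt) = P + P·r·t
Interest: I = P × r × t = $49,000.00 × 0.051 × 5 = $12,495.00
A = P + I = $49,000.00 + $12,495.00 = $61,495.00

A = P + I = P(1 + rt) = $61,495.00


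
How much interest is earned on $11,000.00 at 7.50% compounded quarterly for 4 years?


Compound interest earned = final amount − principal.
A = P(1 + r/n)^(nt) = $11,000.00 × (1 + 0.075/4)^(4 × 4) = $14,807.26
Interest = A − P = $14,807.26 − $11,000.00 = $3,807.26

Interest = A - P = $3,807.26


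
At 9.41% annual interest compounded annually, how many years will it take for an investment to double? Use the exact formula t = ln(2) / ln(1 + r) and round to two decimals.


Doubling condition: (1 + r)^t = 2
Take ln of both sides: t × ln(1 + r) = ln(2)
t = ln(2) / ln(1 + r)
t = 0.693147 / 0.089932
t = 7.71

t = ln(2) / ln(1 + r) = 7.71 years


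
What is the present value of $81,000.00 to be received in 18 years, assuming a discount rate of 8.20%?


Present value formula: PV = FV / (1 + r)^t
PV = $81,000.00 / (1 + 0.082)^18
PV = $81,000.00 / 4.131338
PV = $19,606.24

PV = FV / (1 + r)^t = $19,606.24


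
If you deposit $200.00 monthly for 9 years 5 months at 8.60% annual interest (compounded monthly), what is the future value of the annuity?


Future value of an ordinary annuity: FV = PMT × ((1 + r)^n − 1) / r
Monthly rate r = 0.086/12 ≈ 0.00716667, n = 113
FV = $200.00 × ((1 + 0.086/12)^113 − 1) / (0.086/12)
FV = $200.00 × 173.169991
FV = $34,634.00

FV = PMT × ((1+r)^n - 1)/r = $34,634.00


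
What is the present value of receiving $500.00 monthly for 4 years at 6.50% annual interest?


Present value of an ordinary annuity: PV = PMT × (1 − (1 + r)^(−n)) / r
Monthly rate r = 0.065/12 ≈ 0.00541667, n = 48
PV = $500.00 × (1 − (1 + 0.065/12)^(−48)) / (0.065/12)
PV = $500.00 × 42.167488
PV = $21,083.74

PV = PMT × (1-(1+r)^(-n))/r = $21,083.74


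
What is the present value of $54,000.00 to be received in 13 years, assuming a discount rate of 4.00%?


Present value formula: PV = FV / (1 + r)^t
PV = $54,000.00 / (1 + 0.04)^13
PV = $54,000.00 / 1.6650735
PV = $32,431.00

PV = FV / (1 + r)^t = $32,431.00


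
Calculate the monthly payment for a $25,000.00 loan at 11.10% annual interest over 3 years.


Loan payment formula: PMT = PV × r / (1 − (1 + r)^(−n))
Monthly rate r = 0.111/12 = 0.00925, n = 36 months
Denominator: 1 − (1 + 0.111/12)^(−36) = 0.282132
PMT = $25,000.00 × (0.111/12) / 0.282132
PMT = $819.65 per month

PMT = PV × r / (1-(1+r)^(-n)) = $819.65/month


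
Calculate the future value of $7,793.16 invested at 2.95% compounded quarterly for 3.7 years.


Compound interest formula: A = P(1 + r/n)^(nt)
A = $7,793.16 × (1 + 0.0295/4)^(4 × 3.7)
Growth factor: (1 + 0.0295/4)^14.8 = 1.114883
A = $7,793.16 × 1.114883
A = $8,688.46

A = P(1 + r/n)^(nt) = $8,688.46


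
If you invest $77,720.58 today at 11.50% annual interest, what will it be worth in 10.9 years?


Future value formula: FV = PV × (1 + r)^t
FV = $77,720.58 × (1 + 0.115)^10.9
FV = $77,720.58 × 3.2756392
FV = $254,584.58

FV = PV × (1 + r)^t = $254,584.58


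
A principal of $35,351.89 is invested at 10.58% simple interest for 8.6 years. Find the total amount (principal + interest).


Total amount formula: A = P(1 + rt) = P + P·r·t
Interest: I = P × r × t = $35,351.89 × 0.1058 × 8.6 = $32,165.98
A = P + I = $35,351.89 + $32,165.98 = $67,517.87

A = P + I = P(1 + rt) = $67,517.87


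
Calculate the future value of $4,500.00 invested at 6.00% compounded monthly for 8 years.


Compound interest formula: A = P(1 + r/n)^(nt)
A = $4,500.00 × (1 + 0.06/12)^(12 × 8)
Growth factor: (1 + 0.06/12)^96 = 1.614143
A = $4,500.00 × 1.614143
A = $7,263.64

A = P(1 + r/n)^(nt) = $7,263.64


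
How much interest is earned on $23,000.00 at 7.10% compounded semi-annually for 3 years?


Compound interest earned = final amount − principal.
A = P(1 + r/n)^(nt) = $23,000.00 × (1 + 0.071/2)^(2 × 3) = $28,354.92
Interest = A − P = $28,354.92 − $23,000.00 = $5,354.92

Interest = A - P = $5,354.92


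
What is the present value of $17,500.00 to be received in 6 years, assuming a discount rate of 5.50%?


Present value formula: PV = FV / (1 + r)^t
PV = $17,500.00 / (1 + 0.055)^6
PV = $17,500.00 / 1.378843
PV = $12,691.80

PV = FV / (1 + r)^t = $12,691.80


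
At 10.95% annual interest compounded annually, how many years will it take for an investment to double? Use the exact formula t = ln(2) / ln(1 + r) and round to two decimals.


Doubling condition: (1 + r)^t = 2
Take ln of both sides: t × ln(1 + r) = ln(2)
t = ln(2) / ln(1 + r)
t = 0.693147 / 0.103909
t = 6.67

t = ln(2) / ln(1 + r) = 6.67 years


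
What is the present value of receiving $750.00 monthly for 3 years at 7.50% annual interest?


Present value of an ordinary annuity: PV = PMT × (1 − (1 + r)^(−n)) / r
Monthly rate r = 0.075/12 = 0.00625, n = 36
PV = $750.00 × (1 − (1 + 0.075/12)^(−36)) / (0.075/12)
PV = $750.00 × 32.147913
PV = $24,110.93

PV = PMT × (1-(1+r)^(-n))/r = $24,110.93


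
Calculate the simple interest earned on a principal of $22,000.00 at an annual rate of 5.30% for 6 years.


Simple interest formula: I = P × r × t
I = $22,000.00 × 0.053 × 6
I = $6,996.00

I = P × r × t = $6,996.00


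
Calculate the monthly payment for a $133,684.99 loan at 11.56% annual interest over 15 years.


Loan payment formula: PMT = PV × r / (1 − (1 + r)^(−n))
Monthly rate r = 0.1156/12 ≈ 0.00963333, n = 180 months
Denominator: 1 − (1 + 0.1156/12)^(−180) = 0.821952
PMT = $133,684.99 × (0.1156/12) / 0.821952
PMT = $1,566.80 per month

PMT = PV × r / (1-(1+r)^(-n)) = $1,566.80/month


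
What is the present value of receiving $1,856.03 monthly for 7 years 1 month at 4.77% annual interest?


Present value of an ordinary annuity: PV = PMT × (1 − (1 + r)^(−n)) / r
Monthly rate r = 0.0477/12 = 0.003975, n = 85
PV = $1,856.03 × (1 − (1 + 0.0477/12)^(−85)) / (0.0477/12)
PV = $1,856.03 × 72.009478
PV = $133,651.75

PV = PMT × (1-(1+r)^(-n))/r = $133,651.75


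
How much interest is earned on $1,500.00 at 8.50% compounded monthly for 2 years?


Compound interest earned = final amount − principal.
A = P(1 + r/n)^(nt) = $1,500.00 × (1 + 0.085/12)^(12 × 2) = $1,776.89
Interest = A − P = $1,776.89 − $1,500.00 = $276.89

Interest = A - P = $276.89


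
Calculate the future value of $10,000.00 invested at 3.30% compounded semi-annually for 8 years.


Compound interest formula: A = P(1 + r/n)^(nt)
A = $10,000.00 × (1 + 0.033/2)^(2 × 8)
Growth factor: (1 + 0.033/2)^16 = 1.299326
A = $10,000.00 × 1.299326
A = $12,993.26

A = P(1 + r/n)^(nt) = $12,993.26


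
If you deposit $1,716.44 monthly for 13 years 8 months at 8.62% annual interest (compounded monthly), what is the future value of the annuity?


Future value of an ordinary annuity: FV = PMT × ((1 + r)^n − 1) / r
Monthly rate r = 0.0862/12 ≈ 0.00718333, n = 164
FV = $1,716.44 × ((1 + 0.0862/12)^164 − 1) / (0.0862/12)
FV = $1,716.44 × 311.058839
FV = $533,913.83

FV = PMT × ((1+r)^n - 1)/r = $533,913.83


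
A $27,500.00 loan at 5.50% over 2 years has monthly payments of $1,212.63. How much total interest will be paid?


Total paid over the life of the loan = PMT × n.
Total paid = $1,212.63 × 24 = $29,103.12
Total interest = total paid − principal = $29,103.12 − $27,500.00 = $1,603.12

Total interest = (PMT × n) - PV = $1,603.12


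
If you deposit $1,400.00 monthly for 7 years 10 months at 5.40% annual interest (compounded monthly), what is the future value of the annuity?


Future value of an ordinary annuity: FV = PMT × ((1 + r)^n − 1) / r
Monthly rate r = 0.054/12 = 0.0045, n = 94
FV = $1,400.00 × ((1 + 0.054/12)^94 − 1) / (0.054/12)
FV = $1,400.00 × 116.685877
FV = $163,360.23

FV = PMT × ((1+r)^n - 1)/r = $163,360.23


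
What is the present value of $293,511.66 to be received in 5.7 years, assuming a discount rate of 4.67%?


Present value formula: PV = FV / (1 + r)^t
PV = $293,511.66 / (1 + 0.0467)^5.7
PV = $293,511.66 / 1.29713948
PV = $226,276.10

PV = FV / (1 + r)^t = $226,276.10


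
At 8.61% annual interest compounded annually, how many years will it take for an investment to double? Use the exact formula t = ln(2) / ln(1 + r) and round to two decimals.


Doubling condition: (1 + r)^t = 2
Take ln of both sides: t × ln(1 + r) = ln(2)
t = ln(2) / ln(1 + r)
t = 0.693147 / 0.082593
t = 8.39

t = ln(2) / ln(1 + r) = 8.39 years


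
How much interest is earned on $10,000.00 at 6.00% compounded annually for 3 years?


Compound interest earned = final amount − principal.
A = P(1 + r/n)^(nt) = $10,000.00 × (1 + 0.06/1)^(1 × 3) = $11,910.16
Interest = A − P = $11,910.16 − $10,000.00 = $1,910.16

Interest = A - P = $1,910.16


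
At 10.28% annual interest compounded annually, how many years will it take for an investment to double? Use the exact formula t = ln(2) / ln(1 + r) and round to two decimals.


Doubling condition: (1 + r)^t = 2
Take ln of both sides: t × ln(1 + r) = ln(2)
t = ln(2) / ln(1 + r)
t = 0.693147 / 0.097852
t = 7.08

t = ln(2) / ln(1 + r) = 7.08 years


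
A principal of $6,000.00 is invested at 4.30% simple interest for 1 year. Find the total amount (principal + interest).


Total amount formula: A = P(1 + rt) = P + P·r·t
Interest: I = P × r × t = $6,000.00 × 0.043 × 1 = $258.00
A = P + I = $6,000.00 + $258.00 = $6,258.00

A = P + I = P(1 + rt) = $6,258.00


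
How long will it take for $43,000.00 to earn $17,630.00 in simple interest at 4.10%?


Rearrange the simple interest formula for t:
I = P × r × t  ⇒  t = I / (P × r)
t = $17,630.00 / ($43,000.00 × 0.041)
t = 10

t = I/(P×r) = 10 years


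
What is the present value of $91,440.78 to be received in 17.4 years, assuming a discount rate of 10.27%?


Present value formula: PV = FV / (1 + r)^t
PV = $91,440.78 / (1 + 0.1027)^17.4
PV = $91,440.78 / 5.479719
PV = $16,687.13

PV = FV / (1 + r)^t = $16,687.13


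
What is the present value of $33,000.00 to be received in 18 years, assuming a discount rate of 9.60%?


Present value formula: PV = FV / (1 + r)^t
PV = $33,000.00 / (1 + 0.096)^18
PV = $33,000.00 / 5.207029
PV = $6,337.59

PV = FV / (1 + r)^t = $6,337.59


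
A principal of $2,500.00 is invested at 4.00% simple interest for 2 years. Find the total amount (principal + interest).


Total amount formula: A = P(1 + rt) = P + P·r·t
Interest: I = P × r × t = $2,500.00 × 0.04 × 2 = $200.00
A = P + I = $2,500.00 + $200.00 = $2,700.00

A = P + I = P(1 + rt) = $2,700.00


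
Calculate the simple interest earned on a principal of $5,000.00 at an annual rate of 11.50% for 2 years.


Simple interest formula: I = P × r × t
I = $5,000.00 × 0.115 × 2
I = $1,150.00

I = P × r × t = $1,150.00


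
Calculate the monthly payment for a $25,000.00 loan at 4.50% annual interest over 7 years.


Loan payment formula: PMT = PV × r / (1 − (1 + r)^(−n))
Monthly rate r = 0.045/12 = 0.00375, n = 84 months
Denominator: 1 − (1 + 0.045/12)^(−84) = 0.269781
PMT = $25,000.00 × (0.045/12) / 0.269781
PMT = $347.50 per month

PMT = PV × r / (1-(1+r)^(-n)) = $347.50/month


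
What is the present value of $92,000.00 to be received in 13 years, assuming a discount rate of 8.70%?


Present value formula: PV = FV / (1 + r)^t
PV = $92,000.00 / (1 + 0.087)^13
PV = $92,000.00 / 2.957904
PV = $31,103.11

PV = FV / (1 + r)^t = $31,103.11


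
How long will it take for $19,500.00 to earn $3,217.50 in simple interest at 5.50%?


Rearrange the simple interest formula for t:
I = P × r × t  ⇒  t = I / (P × r)
t = $3,217.50 / ($19,500.00 × 0.055)
t = 3

t = I/(P×r) = 3 years


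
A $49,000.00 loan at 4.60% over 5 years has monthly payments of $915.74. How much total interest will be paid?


Total paid over the life of the loan = PMT × n.
Total paid = $915.74 × 60 = $54,944.40
Total interest = total paid − principal = $54,944.40 − $49,000.00 = $5,944.40

Total interest = (PMT × n) - PV = $5,944.40


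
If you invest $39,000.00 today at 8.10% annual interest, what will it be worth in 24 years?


Future value formula: FV = PV × (1 + r)^t
FV = $39,000.00 × (1 + 0.081)^24
FV = $39,000.00 × 6.4836066
FV = $252,860.66

FV = PV × (1 + r)^t = $252,860.66


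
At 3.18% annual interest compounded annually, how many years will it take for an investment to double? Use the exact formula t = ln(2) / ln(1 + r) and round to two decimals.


Doubling condition: (1 + r)^t = 2
Take ln of both sides: t × ln(1 + r) = ln(2)
t = ln(2) / ln(1 + r)
t = 0.693147 / 0.031305
t = 22.14

t = ln(2) / ln(1 + r) = 22.14 years


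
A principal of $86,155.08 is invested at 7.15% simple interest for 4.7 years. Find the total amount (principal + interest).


Total amount formula: A = P(1 + rt) = P + P·r·t
Interest: I = P × r × t = $86,155.08 × 0.0715 × 4.7 = $28,952.41
A = P + I = $86,155.08 + $28,952.41 = $115,107.49

A = P + I = P(1 + rt) = $115,107.49


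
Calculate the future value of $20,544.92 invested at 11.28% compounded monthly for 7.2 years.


Compound interest formula: A = P(1 + r/n)^(nt)
A = $20,544.92 × (1 + 0.1128/12)^(12 × 7.2)
Growth factor: (1 + 0.1128/12)^86.4 = 2.2442393
A = $20,544.92 × 2.2442393
A = $46,107.72

A = P(1 + r/n)^(nt) = $46,107.72


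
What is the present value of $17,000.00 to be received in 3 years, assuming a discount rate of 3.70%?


Present value formula: PV = FV / (1 + r)^t
PV = $17,000.00 / (1 + 0.037)^3
PV = $17,000.00 / 1.115158
PV = $15,244.48

PV = FV / (1 + r)^t = $15,244.48


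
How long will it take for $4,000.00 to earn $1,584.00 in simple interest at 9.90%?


Rearrange the simple interest formula for t:
I = P × r × t  ⇒  t = I / (P × r)
t = $1,584.00 / ($4,000.00 × 0.099)
t = 4

t = I/(P×r) = 4 years


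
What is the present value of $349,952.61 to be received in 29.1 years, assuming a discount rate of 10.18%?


Present value formula: PV = FV / (1 + r)^t
PV = $349,952.61 / (1 + 0.1018)^29.1
PV = $349,952.61 / 16.795408
PV = $20,836.21

PV = FV / (1 + r)^t = $20,836.21


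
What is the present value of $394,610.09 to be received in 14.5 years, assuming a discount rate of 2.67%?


Present value formula: PV = FV / (1 + r)^t
PV = $394,610.09 / (1 + 0.0267)^14.5
PV = $394,610.09 / 1.4653172
PV = $269,300.11

PV = FV / (1 + r)^t = $269,300.11


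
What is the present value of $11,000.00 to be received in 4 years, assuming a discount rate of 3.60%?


Present value formula: PV = FV / (1 + r)^t
PV = $11,000.00 / (1 + 0.036)^4
PV = $11,000.00 / 1.151964
PV = $9,548.91

PV = FV / (1 + r)^t = $9,548.91


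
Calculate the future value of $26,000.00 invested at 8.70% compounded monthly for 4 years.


Compound interest formula: A = P(1 + r/n)^(nt)
A = $26,000.00 × (1 + 0.087/12)^(12 × 4)
Growth factor: (1 + 0.087/12)^48 = 1.4144554
A = $26,000.00 × 1.4144554
A = $36,775.84

A = P(1 + r/n)^(nt) = $36,775.84


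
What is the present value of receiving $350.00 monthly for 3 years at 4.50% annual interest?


Present value of an ordinary annuity: PV = PMT × (1 − (1 + r)^(−n)) / r
Monthly rate r = 0.045/12 = 0.00375, n = 36
PV = $350.00 × (1 − (1 + 0.045/12)^(−36)) / (0.045/12)
PV = $350.00 × 33.616921
PV = $11,765.92

PV = PMT × (1-(1+r)^(-n))/r = $11,765.92


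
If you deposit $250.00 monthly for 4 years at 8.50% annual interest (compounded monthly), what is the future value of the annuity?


Future value of an ordinary annuity: FV = PMT × ((1 + r)^n − 1) / r
Monthly rate r = 0.085/12 ≈ 0.00708333, n = 48
FV = $250.00 × ((1 + 0.085/12)^48 − 1) / (0.085/12)
FV = $250.00 × 56.931495
FV = $14,232.87

FV = PMT × ((1+r)^n - 1)/r = $14,232.87


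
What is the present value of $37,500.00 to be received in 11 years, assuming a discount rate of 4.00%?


Present value formula: PV = FV / (1 + r)^t
PV = $37,500.00 / (1 + 0.04)^11
PV = $37,500.00 / 1.5394541
PV = $24,359.28

PV = FV / (1 + r)^t = $24,359.28


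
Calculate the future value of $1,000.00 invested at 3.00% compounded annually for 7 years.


Compound interest formula: A = P(1 + r/n)^(nt)
A = $1,000.00 × (1 + 0.03/1)^(1 × 7)
Growth factor: (1 + 0.03/1)^7 = 1.229874
A = $1,000.00 × 1.229874
A = $1,229.87

A = P(1 + r/n)^(nt) = $1,229.87


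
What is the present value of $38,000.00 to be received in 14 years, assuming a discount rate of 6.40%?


Present value formula: PV = FV / (1 + r)^t
PV = $38,000.00 / (1 + 0.064)^14
PV = $38,000.00 / 2.383322
PV = $15,944.13

PV = FV / (1 + r)^t = $15,944.13


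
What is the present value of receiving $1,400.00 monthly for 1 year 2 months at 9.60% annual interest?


Present value of an ordinary annuity: PV = PMT × (1 − (1 + r)^(−n)) / r
Monthly rate r = 0.096/12 = 0.008, n = 14
PV = $1,400.00 × (1 − (1 + 0.096/12)^(−14)) / (0.096/12)
PV = $1,400.00 × 13.194656
PV = $18,472.52

PV = PMT × (1-(1+r)^(-n))/r = $18,472.52


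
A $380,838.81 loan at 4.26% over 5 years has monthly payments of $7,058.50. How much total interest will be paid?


Total paid over the life of the loan = PMT × n.
Total paid = $7,058.50 × 60 = $423,510.00
Total interest = total paid − principal = $423,510.00 − $380,838.81 = $42,671.19

Total interest = (PMT × n) - PV = $42,671.19


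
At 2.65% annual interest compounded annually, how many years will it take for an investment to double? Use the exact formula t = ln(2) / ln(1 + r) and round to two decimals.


Doubling condition: (1 + r)^t = 2
Take ln of both sides: t × ln(1 + r) = ln(2)
t = ln(2) / ln(1 + r)
t = 0.693147 / 0.026155
t = 26.50

t = ln(2) / ln(1 + r) = 26.50 years


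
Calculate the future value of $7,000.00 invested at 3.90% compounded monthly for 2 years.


Compound interest formula: A = P(1 + r/n)^(nt)
A = $7,000.00 × (1 + 0.039/12)^(12 × 2)
Growth factor: (1 + 0.039/12)^24 = 1.080986
A = $7,000.00 × 1.080986
A = $7,566.90

A = P(1 + r/n)^(nt) = $7,566.90


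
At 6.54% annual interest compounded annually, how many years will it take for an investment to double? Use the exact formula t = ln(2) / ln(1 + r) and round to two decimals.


Doubling condition: (1 + r)^t = 2
Take ln of both sides: t × ln(1 + r) = ln(2)
t = ln(2) / ln(1 + r)
t = 0.693147 / 0.063350
t = 10.94

t = ln(2) / ln(1 + r) = 10.94 years


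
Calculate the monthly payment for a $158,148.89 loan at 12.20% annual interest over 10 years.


Loan payment formula: PMT = PV × r / (1 − (1 + r)^(−n))
Monthly rate r = 0.122/12 ≈ 0.01016667, n = 120 months
Denominator: 1 − (1 + 0.122/12)^(−120) = 0.702946
PMT = $158,148.89 × (0.122/12) / 0.702946
PMT = $2,287.30 per month

PMT = PV × r / (1-(1+r)^(-n)) = $2,287.30/month


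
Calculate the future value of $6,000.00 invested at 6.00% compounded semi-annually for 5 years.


Compound interest formula: A = P(1 + r/n)^(nt)
A = $6,000.00 × (1 + 0.06/2)^(2 × 5)
Growth factor: (1 + 0.06/2)^10 = 1.343916
A = $6,000.00 × 1.343916
A = $8,063.50

A = P(1 + r/n)^(nt) = $8,063.50


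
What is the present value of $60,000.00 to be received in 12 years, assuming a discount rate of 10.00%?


Present value formula: PV = FV / (1 + r)^t
PV = $60,000.00 / (1 + 0.1)^12
PV = $60,000.00 / 3.138428
PV = $19,117.85

PV = FV / (1 + r)^t = $19,117.85


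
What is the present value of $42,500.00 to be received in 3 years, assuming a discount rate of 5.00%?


Present value formula: PV = FV / (1 + r)^t
PV = $42,500.00 / (1 + 0.05)^3
PV = $42,500.00 / 1.157625
PV = $36,713.10

PV = FV / (1 + r)^t = $36,713.10


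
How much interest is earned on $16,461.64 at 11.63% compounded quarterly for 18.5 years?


Compound interest earned = final amount − principal.
A = P(1 + r/n)^(nt) = $16,461.64 × (1 + 0.1163/4)^(4 × 18.5) = $137,262.89
Interest = A − P = $137,262.89 − $16,461.64 = $120,801.25

Interest = A - P = $120,801.25


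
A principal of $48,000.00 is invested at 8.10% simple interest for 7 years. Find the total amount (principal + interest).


Total amount formula: A = P(1 + rt) = P + P·r·t
Interest: I = P × r × t = $48,000.00 × 0.081 × 7 = $27,216.00
A = P + I = $48,000.00 + $27,216.00 = $75,216.00

A = P + I = P(1 + rt) = $75,216.00


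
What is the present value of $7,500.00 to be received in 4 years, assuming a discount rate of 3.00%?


Present value formula: PV = FV / (1 + r)^t
PV = $7,500.00 / (1 + 0.03)^4
PV = $7,500.00 / 1.125509
PV = $6,663.65

PV = FV / (1 + r)^t = $6,663.65


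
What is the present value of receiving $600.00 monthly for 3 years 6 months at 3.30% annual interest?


Present value of an ordinary annuity: PV = PMT × (1 − (1 + r)^(−n)) / r
Monthly rate r = 0.033/12 = 0.00275, n = 42
PV = $600.00 × (1 − (1 + 0.033/12)^(−42)) / (0.033/12)
PV = $600.00 × 39.613886
PV = $23,768.33

PV = PMT × (1-(1+r)^(-n))/r = $23,768.33


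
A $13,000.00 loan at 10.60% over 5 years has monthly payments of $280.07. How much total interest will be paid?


Total paid over the life of the loan = PMT × n.
Total paid = $280.07 × 60 = $16,804.20
Total interest = total paid − principal = $16,804.20 − $13,000.00 = $3,804.20

Total interest = (PMT × n) - PV = $3,804.20


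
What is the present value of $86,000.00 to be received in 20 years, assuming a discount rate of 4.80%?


Present value formula: PV = FV / (1 + r)^t
PV = $86,000.00 / (1 + 0.048)^20
PV = $86,000.00 / 2.554028
PV = $33,672.30

PV = FV / (1 + r)^t = $33,672.30


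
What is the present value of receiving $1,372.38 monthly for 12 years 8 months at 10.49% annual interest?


Present value of an ordinary annuity: PV = PMT × (1 − (1 + r)^(−n)) / r
Monthly rate r = 0.1049/12 ≈ 0.00874167, n = 152
PV = $1,372.38 × (1 − (1 + 0.1049/12)^(−152)) / (0.1049/12)
PV = $1,372.38 × 83.926108
PV = $115,178.51

PV = PMT × (1-(1+r)^(-n))/r = $115,178.51


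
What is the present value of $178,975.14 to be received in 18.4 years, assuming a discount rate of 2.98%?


Present value formula: PV = FV / (1 + r)^t
PV = $178,975.14 / (1 + 0.0298)^18.4
PV = $178,975.14 / 1.7165368
PV = $104,265.25

PV = FV / (1 + r)^t = $104,265.25


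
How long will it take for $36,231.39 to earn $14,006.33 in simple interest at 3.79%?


Rearrange the simple interest formula for t:
I = P × r × t  ⇒  t = I / (P × r)
t = $14,006.33 / ($36,231.39 × 0.0379)
t = 10.2

t = I/(P×r) = 10.2 years


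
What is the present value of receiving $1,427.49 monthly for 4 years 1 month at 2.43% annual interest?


Present value of an ordinary annuity: PV = PMT × (1 − (1 + r)^(−n)) / r
Monthly rate r = 0.0243/12 = 0.002025, n = 49
PV = $1,427.49 × (1 − (1 + 0.0243/12)^(−49)) / (0.0243/12)
PV = $1,427.49 × 46.602570
PV = $66,524.70

PV = PMT × (1-(1+r)^(-n))/r = $66,524.70


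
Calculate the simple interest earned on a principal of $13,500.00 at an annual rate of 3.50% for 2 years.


Simple interest formula: I = P × r × t
I = $13,500.00 × 0.035 × 2
I = $945.00

I = P × r × t = $945.00


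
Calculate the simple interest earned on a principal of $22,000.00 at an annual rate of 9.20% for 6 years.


Simple interest formula: I = P × r × t
I = $22,000.00 × 0.092 × 6
I = $12,144.00

I = P × r × t = $12,144.00


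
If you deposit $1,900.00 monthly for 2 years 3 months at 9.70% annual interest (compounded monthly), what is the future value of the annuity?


Future value of an ordinary annuity: FV = PMT × ((1 + r)^n − 1) / r
Monthly rate r = 0.097/12 ≈ 0.00808333, n = 27
FV = $1,900.00 × ((1 + 0.097/12)^27 − 1) / (0.097/12)
FV = $1,900.00 × 30.037995
FV = $57,072.19

FV = PMT × ((1+r)^n - 1)/r = $57,072.19


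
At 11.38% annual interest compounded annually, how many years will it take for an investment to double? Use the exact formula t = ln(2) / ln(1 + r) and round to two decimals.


Doubling condition: (1 + r)^t = 2
Take ln of both sides: t × ln(1 + r) = ln(2)
t = ln(2) / ln(1 + r)
t = 0.693147 / 0.107778
t = 6.43

t = ln(2) / ln(1 + r) = 6.43 years


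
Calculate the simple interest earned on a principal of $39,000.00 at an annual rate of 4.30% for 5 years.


Simple interest formula: I = P × r × t
I = $39,000.00 × 0.043 × 5
I = $8,385.00

I = P × r × t = $8,385.00


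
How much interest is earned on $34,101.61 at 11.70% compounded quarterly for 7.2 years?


Compound interest earned = final amount − principal.
A = P(1 + r/n)^(nt) = $34,101.61 × (1 + 0.117/4)^(4 × 7.2) = $78,230.50
Interest = A − P = $78,230.50 − $34,101.61 = $44,128.89

Interest = A - P = $44,128.89


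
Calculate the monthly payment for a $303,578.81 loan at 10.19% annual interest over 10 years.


Loan payment formula: PMT = PV × r / (1 − (1 + r)^(−n))
Monthly rate r = 0.1019/12 ≈ 0.00849167, n = 120 months
Denominator: 1 − (1 + 0.1019/12)^(−120) = 0.63748805
PMT = $303,578.81 × (0.1019/12) / 0.63748805
PMT = $4,043.82 per month

PMT = PV × r / (1-(1+r)^(-n)) = $4,043.82/month


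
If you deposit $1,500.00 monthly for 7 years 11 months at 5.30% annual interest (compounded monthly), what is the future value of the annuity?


Future value of an ordinary annuity: FV = PMT × ((1 + r)^n − 1) / r
Monthly rate r = 0.053/12 ≈ 0.00441667, n = 95
FV = $1,500.00 × ((1 + 0.053/12)^95 − 1) / (0.053/12)
FV = $1,500.00 × 117.718345
FV = $176,577.52

FV = PMT × ((1+r)^n - 1)/r = $176,577.52


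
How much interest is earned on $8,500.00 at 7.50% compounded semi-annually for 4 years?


Compound interest earned = final amount − principal.
A = P(1 + r/n)^(nt) = $8,500.00 × (1 + 0.075/2)^(2 × 4) = $11,411.00
Interest = A − P = $11,411.00 − $8,500.00 = $2,911.00

Interest = A - P = $2,911.00


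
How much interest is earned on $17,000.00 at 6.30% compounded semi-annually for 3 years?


Compound interest earned = final amount − principal.
A = P(1 + r/n)^(nt) = $17,000.00 × (1 + 0.063/2)^(2 × 3) = $20,476.90
Interest = A − P = $20,476.90 − $17,000.00 = $3,476.90

Interest = A - P = $3,476.90


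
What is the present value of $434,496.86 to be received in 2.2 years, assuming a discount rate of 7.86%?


Present value formula: PV = FV / (1 + r)^t
PV = $434,496.86 / (1 + 0.0786)^2.2
PV = $434,496.86 / 1.181117
PV = $367,869.45

PV = FV / (1 + r)^t = $367,869.45


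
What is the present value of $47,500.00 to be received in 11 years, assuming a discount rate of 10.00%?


Present value formula: PV = FV / (1 + r)^t
PV = $47,500.00 / (1 + 0.1)^11
PV = $47,500.00 / 2.853117
PV = $16,648.46

PV = FV / (1 + r)^t = $16,648.46


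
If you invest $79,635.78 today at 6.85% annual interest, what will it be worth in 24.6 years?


Future value formula: FV = PV × (1 + r)^t
FV = $79,635.78 × (1 + 0.0685)^24.6
FV = $79,635.78 × 5.10332647
FV = $406,407.38

FV = PV × (1 + r)^t = $406,407.38


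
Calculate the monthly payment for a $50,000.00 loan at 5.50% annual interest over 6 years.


Loan payment formula: PMT = PV × r / (1 − (1 + r)^(−n))
Monthly rate r = 0.055/12 ≈ 0.00458333, n = 72 months
Denominator: 1 − (1 + 0.055/12)^(−72) = 0.280534
PMT = $50,000.00 × (0.055/12) / 0.280534
PMT = $816.89 per month

PMT = PV × r / (1-(1+r)^(-n)) = $816.89/month


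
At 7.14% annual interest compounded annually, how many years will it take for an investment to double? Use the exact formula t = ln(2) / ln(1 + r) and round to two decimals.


Doubling condition: (1 + r)^t = 2
Take ln of both sides: t × ln(1 + r) = ln(2)
t = ln(2) / ln(1 + r)
t = 0.693147 / 0.068966
t = 10.05

t = ln(2) / ln(1 + r) = 10.05 years


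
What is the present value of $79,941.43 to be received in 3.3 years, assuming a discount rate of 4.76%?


Present value formula: PV = FV / (1 + r)^t
PV = $79,941.43 / (1 + 0.0476)^3.3
PV = $79,941.43 / 1.1658565
PV = $68,568.84

PV = FV / (1 + r)^t = $68,568.84


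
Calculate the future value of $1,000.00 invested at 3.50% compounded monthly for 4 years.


Compound interest formula: A = P(1 + r/n)^(nt)
A = $1,000.00 × (1 + 0.035/12)^(12 × 4)
Growth factor: (1 + 0.035/12)^48 = 1.150039
A = $1,000.00 × 1.150039
A = $1,150.04

A = P(1 + r/n)^(nt) = $1,150.04


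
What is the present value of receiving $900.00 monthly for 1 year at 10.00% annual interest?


Present value of an ordinary annuity: PV = PMT × (1 − (1 + r)^(−n)) / r
Monthly rate r = 0.1/12 ≈ 0.00833333, n = 12
PV = $900.00 × (1 − (1 + 0.1/12)^(−12)) / (0.1/12)
PV = $900.00 × 11.374508
PV = $10,237.06

PV = PMT × (1-(1+r)^(-n))/r = $10,237.06


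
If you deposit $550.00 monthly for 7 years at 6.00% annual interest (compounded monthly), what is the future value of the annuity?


Future value of an ordinary annuity: FV = PMT × ((1 + r)^n − 1) / r
Monthly rate r = 0.06/12 = 0.005, n = 84
FV = $550.00 × ((1 + 0.06/12)^84 − 1) / (0.06/12)
FV = $550.00 × 104.073927
FV = $57,240.66

FV = PMT × ((1+r)^n - 1)/r = $57,240.66


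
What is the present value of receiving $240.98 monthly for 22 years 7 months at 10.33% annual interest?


Present value of an ordinary annuity: PV = PMT × (1 − (1 + r)^(−n)) / r
Monthly rate r = 0.1033/12 ≈ 0.00860833, n = 271
PV = $240.98 × (1 − (1 + 0.1033/12)^(−271)) / (0.1033/12)
PV = $240.98 × 104.783176
PV = $25,250.65

PV = PMT × (1-(1+r)^(-n))/r = $25,250.65


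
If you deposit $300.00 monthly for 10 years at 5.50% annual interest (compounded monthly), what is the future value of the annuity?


Future value of an ordinary annuity: FV = PMT × ((1 + r)^n − 1) / r
Monthly rate r = 0.055/12 ≈ 0.00458333, n = 120
FV = $300.00 × ((1 + 0.055/12)^120 − 1) / (0.055/12)
FV = $300.00 × 159.507582
FV = $47,852.27

FV = PMT × ((1+r)^n - 1)/r = $47,852.27


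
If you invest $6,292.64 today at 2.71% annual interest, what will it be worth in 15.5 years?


Future value formula: FV = PV × (1 + r)^t
FV = $6,292.64 × (1 + 0.0271)^15.5
FV = $6,292.64 × 1.513552
FV = $9,524.24

FV = PV × (1 + r)^t = $9,524.24


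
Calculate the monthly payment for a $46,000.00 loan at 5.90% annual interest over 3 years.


Loan payment formula: PMT = PV × r / (1 − (1 + r)^(−n))
Monthly rate r = 0.059/12 ≈ 0.00491667, n = 36 months
Denominator: 1 − (1 + 0.059/12)^(−36) = 0.1618568
PMT = $46,000.00 × (0.059/12) / 0.1618568
PMT = $1,397.33 per month

PMT = PV × r / (1-(1+r)^(-n)) = $1,397.33/month


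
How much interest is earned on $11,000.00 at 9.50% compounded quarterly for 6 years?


Compound interest earned = final amount − principal.
A = P(1 + r/n)^(nt) = $11,000.00 × (1 + 0.095/4)^(4 × 6) = $19,321.76
Interest = A − P = $19,321.76 − $11,000.00 = $8,321.76

Interest = A - P = $8,321.76


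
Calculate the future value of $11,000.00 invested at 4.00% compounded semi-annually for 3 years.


Compound interest formula: A = P(1 + r/n)^(nt)
A = $11,000.00 × (1 + 0.04/2)^(2 × 3)
Growth factor: (1 + 0.04/2)^6 = 1.1261624
A = $11,000.00 × 1.1261624
A = $12,387.79

A = P(1 + r/n)^(nt) = $12,387.79


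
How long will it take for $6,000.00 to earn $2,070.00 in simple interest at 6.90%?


Rearrange the simple interest formula for t:
I = P × r × t  ⇒  t = I / (P × r)
t = $2,070.00 / ($6,000.00 × 0.069)
t = 5

t = I/(P×r) = 5 years


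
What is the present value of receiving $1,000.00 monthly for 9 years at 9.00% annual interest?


Present value of an ordinary annuity: PV = PMT × (1 − (1 + r)^(−n)) / r
Monthly rate r = 0.09/12 = 0.0075, n = 108
PV = $1,000.00 × (1 − (1 + 0.09/12)^(−108)) / (0.09/12)
PV = $1,000.00 × 73.839382
PV = $73,839.38

PV = PMT × (1-(1+r)^(-n))/r = $73,839.38


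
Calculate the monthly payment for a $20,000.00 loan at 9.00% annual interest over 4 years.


Loan payment formula: PMT = PV × r / (1 − (1 + r)^(−n))
Monthly rate r = 0.09/12 = 0.0075, n = 48 months
Denominator: 1 − (1 + 0.09/12)^(−48) = 0.301386
PMT = $20,000.00 × (0.09/12) / 0.301386
PMT = $497.70 per month

PMT = PV × r / (1-(1+r)^(-n)) = $497.70/month


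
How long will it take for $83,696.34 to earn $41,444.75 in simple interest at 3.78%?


Rearrange the simple interest formula for t:
I = P × r × t  ⇒  t = I / (P × r)
t = $41,444.75 / ($83,696.34 × 0.0378)
t = 13.1

t = I/(P×r) = 13.1 years


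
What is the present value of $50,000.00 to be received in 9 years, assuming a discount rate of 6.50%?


Present value formula: PV = FV / (1 + r)^t
PV = $50,000.00 / (1 + 0.065)^9
PV = $50,000.00 / 1.7625704
PV = $28,367.66

PV = FV / (1 + r)^t = $28,367.66


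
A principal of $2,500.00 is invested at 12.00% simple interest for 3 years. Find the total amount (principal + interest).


Total amount formula: A = P(1 + rt) = P + P·r·t
Interest: I = P × r × t = $2,500.00 × 0.12 × 3 = $900.00
A = P + I = $2,500.00 + $900.00 = $3,400.00

A = P + I = P(1 + rt) = $3,400.00


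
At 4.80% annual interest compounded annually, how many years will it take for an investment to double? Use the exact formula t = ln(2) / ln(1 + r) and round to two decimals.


Doubling condition: (1 + r)^t = 2
Take ln of both sides: t × ln(1 + r) = ln(2)
t = ln(2) / ln(1 + r)
t = 0.693147 / 0.046884
t = 14.78

t = ln(2) / ln(1 + r) = 14.78 years


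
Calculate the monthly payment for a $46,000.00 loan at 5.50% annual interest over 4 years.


Loan payment formula: PMT = PV × r / (1 − (1 + r)^(−n))
Monthly rate r = 0.055/12 ≈ 0.00458333, n = 48 months
Denominator: 1 − (1 + 0.055/12)^(−48) = 0.197078
PMT = $46,000.00 × (0.055/12) / 0.197078
PMT = $1,069.80 per month

PMT = PV × r / (1-(1+r)^(-n)) = $1,069.80/month
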